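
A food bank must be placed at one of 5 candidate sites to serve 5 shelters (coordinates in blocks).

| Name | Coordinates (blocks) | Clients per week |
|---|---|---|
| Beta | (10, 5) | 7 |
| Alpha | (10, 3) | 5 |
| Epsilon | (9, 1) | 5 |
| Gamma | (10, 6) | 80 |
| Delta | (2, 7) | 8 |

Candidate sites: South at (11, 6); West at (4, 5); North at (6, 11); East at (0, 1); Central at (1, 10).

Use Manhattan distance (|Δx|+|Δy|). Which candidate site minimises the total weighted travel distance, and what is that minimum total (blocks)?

Total weighted distance at each candidate:
  South (11, 6): total = 229
  West (4, 5): total = 719
  North (6, 11): total = 979
  East (0, 1): total = 1467
  Central (1, 10): total = 1335
Minimum is at South with total 229 blocks.

South, total 229 blocks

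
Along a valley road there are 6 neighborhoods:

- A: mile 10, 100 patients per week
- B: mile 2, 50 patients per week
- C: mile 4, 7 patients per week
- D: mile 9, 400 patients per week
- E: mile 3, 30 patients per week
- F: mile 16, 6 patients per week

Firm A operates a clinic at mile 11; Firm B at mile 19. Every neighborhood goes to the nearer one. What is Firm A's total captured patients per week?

587

The indifferent point is the midpoint (11+19)/2 = 15; neighborhoods left of it (closer to Firm A at 11) go to Firm A, those right go to Firm B.
  B at 2 (w=50) → Firm A
  E at 3 (w=30) → Firm A
  C at 4 (w=7) → Firm A
  D at 9 (w=400) → Firm A
  A at 10 (w=100) → Firm A
  F at 16 (w=6) → Firm B
Firm A captures 587; Firm B captures 6.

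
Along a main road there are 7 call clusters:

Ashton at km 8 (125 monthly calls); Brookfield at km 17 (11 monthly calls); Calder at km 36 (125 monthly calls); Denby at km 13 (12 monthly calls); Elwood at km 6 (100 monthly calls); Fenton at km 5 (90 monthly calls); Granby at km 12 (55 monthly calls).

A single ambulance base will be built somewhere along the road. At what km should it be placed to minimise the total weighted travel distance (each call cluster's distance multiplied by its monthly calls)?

x = 8

For a sum of weighted absolute distances on a line, the optimum is the weighted median (not the mean). Total weight W = 518; half-weight = 259.
Sort by position and accumulate weight:
  km 5 (Fenton, w=90) → cum 90
  km 6 (Elwood, w=100) → cum 190
  km 8 (Ashton, w=125) → cum 315  ≥ 259 → median here
  km 12 (Granby, w=55) → cum 370
  km 13 (Denby, w=12) → cum 382
  km 17 (Brookfield, w=11) → cum 393
  km 36 (Calder, w=125) → cum 518
Optimal location: km 8.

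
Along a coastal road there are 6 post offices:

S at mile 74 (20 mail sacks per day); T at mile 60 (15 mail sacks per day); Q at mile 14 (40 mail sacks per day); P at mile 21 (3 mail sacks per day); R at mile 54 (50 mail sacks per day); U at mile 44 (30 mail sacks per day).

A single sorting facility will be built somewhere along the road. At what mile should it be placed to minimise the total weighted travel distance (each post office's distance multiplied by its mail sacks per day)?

For a sum of weighted absolute distances on a line, the optimum is the weighted median (not the mean). Total weight W = 158; half-weight = 79.
Sort by position and accumulate weight:
  mile 14 (Q, w=40) → cum 40
  mile 21 (P, w=3) → cum 43
  mile 44 (U, w=30) → cum 73
  mile 54 (R, w=50) → cum 123  ≥ 79 → median here
  mile 60 (T, w=15) → cum 138
  mile 74 (S, w=20) → cum 158
Optimal location: mile 54.

x = 54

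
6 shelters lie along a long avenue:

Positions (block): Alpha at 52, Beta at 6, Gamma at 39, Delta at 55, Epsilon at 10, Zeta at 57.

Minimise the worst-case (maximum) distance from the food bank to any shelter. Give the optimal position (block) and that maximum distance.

location 31.5, max distance 25.5

The 1-center on a line is the midpoint of the two extreme points: leftmost at 6, rightmost at 57.
Optimal location = (6 + 57)/2 = 31.5; maximum distance = (57 − 6)/2 = 25.5.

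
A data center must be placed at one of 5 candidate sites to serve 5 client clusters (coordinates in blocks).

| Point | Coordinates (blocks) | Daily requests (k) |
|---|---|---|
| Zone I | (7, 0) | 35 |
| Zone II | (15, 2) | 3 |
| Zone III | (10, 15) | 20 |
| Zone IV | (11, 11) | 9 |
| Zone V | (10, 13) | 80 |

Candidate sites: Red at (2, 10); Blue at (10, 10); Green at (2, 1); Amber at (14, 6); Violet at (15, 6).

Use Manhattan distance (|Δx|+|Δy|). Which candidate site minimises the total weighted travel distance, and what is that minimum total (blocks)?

Blue, total 852 blocks

Total weighted distance at each candidate:
  Red (2, 10): total = 1818
  Blue (10, 10): total = 852
  Green (2, 1): total = 2463
  Amber (14, 6): total = 1682
  Violet (15, 6): total = 1823
Minimum is at Blue with total 852 blocks.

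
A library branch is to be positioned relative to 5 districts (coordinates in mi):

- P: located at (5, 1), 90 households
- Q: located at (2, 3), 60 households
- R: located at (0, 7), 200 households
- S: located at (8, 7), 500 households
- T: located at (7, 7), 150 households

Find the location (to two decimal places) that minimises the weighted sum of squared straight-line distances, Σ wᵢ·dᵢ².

(5.62, 6.22)

The minimiser of Σwᵢ‖p−pᵢ‖² is the weighted centroid p* = (Σwᵢpᵢ)/(Σwᵢ).
Σwᵢ = 1000.
Σwᵢxᵢ = 90·5 + 60·2 + 200·0 + 500·8 + 150·7 = 5620.
Σwᵢyᵢ = 90·1 + 60·3 + 200·7 + 500·7 + 150·7 = 6220.
x* = 5620/1000 = 5.62, y* = 6220/1000 = 6.22.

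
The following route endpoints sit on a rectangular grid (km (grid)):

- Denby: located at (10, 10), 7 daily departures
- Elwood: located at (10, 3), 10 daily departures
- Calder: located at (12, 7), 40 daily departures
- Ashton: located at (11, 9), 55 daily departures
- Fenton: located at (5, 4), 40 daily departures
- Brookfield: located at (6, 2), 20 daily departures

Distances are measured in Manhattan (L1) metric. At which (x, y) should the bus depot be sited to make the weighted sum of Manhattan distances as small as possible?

Manhattan distance separates: Σwᵢ(|x−xᵢ|+|y−yᵢ|) = Σwᵢ|x−xᵢ| + Σwᵢ|y−yᵢ|, so x and y are optimised independently as 1-D weighted medians.
Total weight W = 172; half = 86.
x-coordinate, sorted with cumulative weight:
  x=5 (Fenton, w=40) cum 40
  x=6 (Brookfield, w=20) cum 60
  x=10 (Denby, w=7) cum 67
  x=10 (Elwood, w=10) cum 77
  x=11 (Ashton, w=55) cum 132  ← median
  x=12 (Calder, w=40) cum 172
⇒ x* = 11
y-coordinate, sorted with cumulative weight:
  y=2 (Brookfield, w=20) cum 20
  y=3 (Elwood, w=10) cum 30
  y=4 (Fenton, w=40) cum 70
  y=7 (Calder, w=40) cum 110  ← median
  y=9 (Ashton, w=55) cum 165
  y=10 (Denby, w=7) cum 172
⇒ y* = 7

(11, 7)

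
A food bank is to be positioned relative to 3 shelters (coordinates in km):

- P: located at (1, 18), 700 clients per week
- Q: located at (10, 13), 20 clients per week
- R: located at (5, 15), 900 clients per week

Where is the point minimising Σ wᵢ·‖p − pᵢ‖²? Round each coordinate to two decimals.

(3.33, 16.27)

The minimiser of Σwᵢ‖p−pᵢ‖² is the weighted centroid p* = (Σwᵢpᵢ)/(Σwᵢ).
Σwᵢ = 1620.
Σwᵢxᵢ = 700·1 + 20·10 + 900·5 = 5400.
Σwᵢyᵢ = 700·18 + 20·13 + 900·15 = 26360.
x* = 5400/1620 = 3.33, y* = 26360/1620 = 16.27.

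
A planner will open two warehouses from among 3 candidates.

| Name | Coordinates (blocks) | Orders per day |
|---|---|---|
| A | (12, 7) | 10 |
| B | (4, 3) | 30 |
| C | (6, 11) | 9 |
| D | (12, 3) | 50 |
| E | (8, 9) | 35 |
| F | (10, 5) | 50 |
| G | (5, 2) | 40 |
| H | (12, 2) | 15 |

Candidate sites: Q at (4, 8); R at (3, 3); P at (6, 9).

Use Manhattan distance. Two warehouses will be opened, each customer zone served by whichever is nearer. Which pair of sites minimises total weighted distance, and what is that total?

Evaluate every pair (each demand assigned to the nearer of the two):
  {R, P}: total = 1318
  {Q, R}: total = 1510
  {Q, P}: total = 1793
Best pair: {R, P} with total 1318.

{R, P}, total 1318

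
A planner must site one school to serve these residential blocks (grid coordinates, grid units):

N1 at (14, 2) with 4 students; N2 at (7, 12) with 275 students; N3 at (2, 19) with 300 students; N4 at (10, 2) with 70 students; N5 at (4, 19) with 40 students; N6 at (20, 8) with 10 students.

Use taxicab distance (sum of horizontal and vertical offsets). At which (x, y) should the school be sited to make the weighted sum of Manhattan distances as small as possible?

(7, 12)

Manhattan distance separates: Σwᵢ(|x−xᵢ|+|y−yᵢ|) = Σwᵢ|x−xᵢ| + Σwᵢ|y−yᵢ|, so x and y are optimised independently as 1-D weighted medians.
Total weight W = 699; half = 349.5.
x-coordinate, sorted with cumulative weight:
  x=2 (N3, w=300) cum 300
  x=4 (N5, w=40) cum 340
  x=7 (N2, w=275) cum 615  ← median
  x=10 (N4, w=70) cum 685
  x=14 (N1, w=4) cum 689
  x=20 (N6, w=10) cum 699
⇒ x* = 7
y-coordinate, sorted with cumulative weight:
  y=2 (N1, w=4) cum 4
  y=2 (N4, w=70) cum 74
  y=8 (N6, w=10) cum 84
  y=12 (N2, w=275) cum 359  ← median
  y=19 (N3, w=300) cum 659
  y=19 (N5, w=40) cum 699
⇒ y* = 12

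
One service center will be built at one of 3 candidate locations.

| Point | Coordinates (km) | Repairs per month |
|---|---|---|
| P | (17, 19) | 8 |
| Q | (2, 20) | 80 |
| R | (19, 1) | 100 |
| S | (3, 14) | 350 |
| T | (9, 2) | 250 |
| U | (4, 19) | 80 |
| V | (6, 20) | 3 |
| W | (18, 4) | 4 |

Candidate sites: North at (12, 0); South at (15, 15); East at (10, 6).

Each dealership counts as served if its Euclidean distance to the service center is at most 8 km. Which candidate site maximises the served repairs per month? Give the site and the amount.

North, covering 354

Coverage radius r = 8 km; a point is covered iff (Δx)²+(Δy)² ≤ 8² = 64.
  North (12, 0): covers {R, T, W} → 354
  South (15, 15): covers {P} → 8
  East (10, 6): covers {T} → 250
Maximum coverage at North: 354 repairs per month.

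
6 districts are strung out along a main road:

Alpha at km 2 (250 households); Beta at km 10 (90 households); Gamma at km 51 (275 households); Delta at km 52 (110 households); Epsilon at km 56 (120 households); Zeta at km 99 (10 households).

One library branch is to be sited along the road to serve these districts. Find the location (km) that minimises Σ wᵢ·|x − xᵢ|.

x = 51

For a sum of weighted absolute distances on a line, the optimum is the weighted median (not the mean). Total weight W = 855; half-weight = 427.5.
Sort by position and accumulate weight:
  km 2 (Alpha, w=250) → cum 250
  km 10 (Beta, w=90) → cum 340
  km 51 (Gamma, w=275) → cum 615  ≥ 427.5 → median here
  km 52 (Delta, w=110) → cum 725
  km 56 (Epsilon, w=120) → cum 845
  km 99 (Zeta, w=10) → cum 855
Optimal location: km 51.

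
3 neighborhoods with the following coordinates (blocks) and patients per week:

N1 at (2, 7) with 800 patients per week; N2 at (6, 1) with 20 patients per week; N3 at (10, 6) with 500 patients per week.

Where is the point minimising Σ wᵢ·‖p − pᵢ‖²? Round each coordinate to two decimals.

The minimiser of Σwᵢ‖p−pᵢ‖² is the weighted centroid p* = (Σwᵢpᵢ)/(Σwᵢ).
Σwᵢ = 1320.
Σwᵢxᵢ = 800·2 + 20·6 + 500·10 = 6720.
Σwᵢyᵢ = 800·7 + 20·1 + 500·6 = 8620.
x* = 6720/1320 = 5.09, y* = 8620/1320 = 6.53.

(5.09, 6.53)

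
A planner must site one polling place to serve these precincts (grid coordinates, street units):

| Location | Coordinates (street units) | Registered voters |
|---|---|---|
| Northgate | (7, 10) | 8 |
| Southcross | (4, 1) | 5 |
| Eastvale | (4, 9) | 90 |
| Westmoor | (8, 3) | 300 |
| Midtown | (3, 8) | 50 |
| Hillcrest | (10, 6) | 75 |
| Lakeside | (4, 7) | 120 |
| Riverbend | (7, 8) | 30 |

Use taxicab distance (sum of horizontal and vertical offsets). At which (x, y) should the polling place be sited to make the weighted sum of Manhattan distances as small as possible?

Manhattan distance separates: Σwᵢ(|x−xᵢ|+|y−yᵢ|) = Σwᵢ|x−xᵢ| + Σwᵢ|y−yᵢ|, so x and y are optimised independently as 1-D weighted medians.
Total weight W = 678; half = 339.
x-coordinate, sorted with cumulative weight:
  x=3 (Midtown, w=50) cum 50
  x=4 (Southcross, w=5) cum 55
  x=4 (Eastvale, w=90) cum 145
  x=4 (Lakeside, w=120) cum 265
  x=7 (Northgate, w=8) cum 273
  x=7 (Riverbend, w=30) cum 303
  x=8 (Westmoor, w=300) cum 603  ← median
  x=10 (Hillcrest, w=75) cum 678
⇒ x* = 8
y-coordinate, sorted with cumulative weight:
  y=1 (Southcross, w=5) cum 5
  y=3 (Westmoor, w=300) cum 305
  y=6 (Hillcrest, w=75) cum 380  ← median
  y=7 (Lakeside, w=120) cum 500
  y=8 (Midtown, w=50) cum 550
  y=8 (Riverbend, w=30) cum 580
  y=9 (Eastvale, w=90) cum 670
  y=10 (Northgate, w=8) cum 678
⇒ y* = 6

(8, 6)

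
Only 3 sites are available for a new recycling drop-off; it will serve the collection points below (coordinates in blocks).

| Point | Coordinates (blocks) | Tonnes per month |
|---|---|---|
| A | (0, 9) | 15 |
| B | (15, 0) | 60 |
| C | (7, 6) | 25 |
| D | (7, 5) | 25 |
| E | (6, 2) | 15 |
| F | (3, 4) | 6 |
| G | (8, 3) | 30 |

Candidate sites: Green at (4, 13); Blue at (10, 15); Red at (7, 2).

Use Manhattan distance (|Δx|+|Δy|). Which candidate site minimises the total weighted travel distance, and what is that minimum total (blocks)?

Red, total 1096 blocks

Total weighted distance at each candidate:
  Green (4, 13): total = 2760
  Blue (10, 15): total = 2848
  Red (7, 2): total = 1096
Minimum is at Red with total 1096 blocks.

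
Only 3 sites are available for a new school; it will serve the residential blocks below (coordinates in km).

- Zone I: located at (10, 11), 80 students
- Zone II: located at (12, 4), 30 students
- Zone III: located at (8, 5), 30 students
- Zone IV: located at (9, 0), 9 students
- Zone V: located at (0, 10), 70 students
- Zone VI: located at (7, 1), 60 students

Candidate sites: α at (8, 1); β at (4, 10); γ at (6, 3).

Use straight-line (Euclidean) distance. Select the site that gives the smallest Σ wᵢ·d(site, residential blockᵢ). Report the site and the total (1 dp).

Total weighted distance at each candidate:
  α (8, 1): total = 2001.5
  β (4, 10): total = 1928.5
  γ (6, 3): total = 1800.6
Minimum is at γ with total 1800.6 km.

γ, total 1800.6 km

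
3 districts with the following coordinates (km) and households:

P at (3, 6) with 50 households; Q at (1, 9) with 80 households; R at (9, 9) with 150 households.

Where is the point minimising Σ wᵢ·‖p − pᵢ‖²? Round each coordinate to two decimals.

(5.64, 8.46)

The minimiser of Σwᵢ‖p−pᵢ‖² is the weighted centroid p* = (Σwᵢpᵢ)/(Σwᵢ).
Σwᵢ = 280.
Σwᵢxᵢ = 50·3 + 80·1 + 150·9 = 1580.
Σwᵢyᵢ = 50·6 + 80·9 + 150·9 = 2370.
x* = 1580/280 = 5.64, y* = 2370/280 = 8.46.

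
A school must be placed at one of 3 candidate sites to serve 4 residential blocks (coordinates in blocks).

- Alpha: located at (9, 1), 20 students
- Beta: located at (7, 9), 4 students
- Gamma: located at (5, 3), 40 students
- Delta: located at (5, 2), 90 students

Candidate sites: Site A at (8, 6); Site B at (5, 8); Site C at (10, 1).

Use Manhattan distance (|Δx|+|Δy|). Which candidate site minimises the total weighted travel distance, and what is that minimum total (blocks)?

Site C, total 884 blocks

Total weighted distance at each candidate:
  Site A (8, 6): total = 1006
  Site B (5, 8): total = 972
  Site C (10, 1): total = 884
Minimum is at Site C with total 884 blocks.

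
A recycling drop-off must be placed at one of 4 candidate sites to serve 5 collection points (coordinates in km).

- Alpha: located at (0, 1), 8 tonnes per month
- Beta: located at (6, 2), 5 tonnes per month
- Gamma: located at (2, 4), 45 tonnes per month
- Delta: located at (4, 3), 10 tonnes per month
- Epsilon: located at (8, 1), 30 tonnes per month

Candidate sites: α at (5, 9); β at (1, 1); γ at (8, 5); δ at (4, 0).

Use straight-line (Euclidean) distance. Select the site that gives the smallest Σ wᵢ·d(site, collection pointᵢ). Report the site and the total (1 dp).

Total weighted distance at each candidate:
  α (5, 9): total = 690.4
  β (1, 1): total = 421.9
  γ (8, 5): total = 528.0
  δ (4, 0): total = 402.1
Minimum is at δ with total 402.1 km.

δ, total 402.1 km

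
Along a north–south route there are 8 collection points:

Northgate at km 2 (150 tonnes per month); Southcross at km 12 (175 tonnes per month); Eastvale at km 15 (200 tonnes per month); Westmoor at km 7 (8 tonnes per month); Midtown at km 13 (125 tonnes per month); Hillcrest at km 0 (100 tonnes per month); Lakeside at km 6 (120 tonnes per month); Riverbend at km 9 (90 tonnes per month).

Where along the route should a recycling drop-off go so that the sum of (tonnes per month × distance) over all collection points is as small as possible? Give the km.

x = 12

For a sum of weighted absolute distances on a line, the optimum is the weighted median (not the mean). Total weight W = 968; half-weight = 484.
Sort by position and accumulate weight:
  km 0 (Hillcrest, w=100) → cum 100
  km 2 (Northgate, w=150) → cum 250
  km 6 (Lakeside, w=120) → cum 370
  km 7 (Westmoor, w=8) → cum 378
  km 9 (Riverbend, w=90) → cum 468
  km 12 (Southcross, w=175) → cum 643  ≥ 484 → median here
  km 13 (Midtown, w=125) → cum 768
  km 15 (Eastvale, w=200) → cum 968
Optimal location: km 12.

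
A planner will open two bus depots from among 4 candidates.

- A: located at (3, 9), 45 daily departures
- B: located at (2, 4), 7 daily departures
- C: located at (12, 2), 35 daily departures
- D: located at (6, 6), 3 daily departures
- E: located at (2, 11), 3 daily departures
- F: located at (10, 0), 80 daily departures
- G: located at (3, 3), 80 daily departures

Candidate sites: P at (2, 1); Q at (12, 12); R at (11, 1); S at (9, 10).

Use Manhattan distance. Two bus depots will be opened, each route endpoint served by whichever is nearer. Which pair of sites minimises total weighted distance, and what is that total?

{P, R}, total 953

Evaluate every pair (each demand assigned to the nearer of the two):
  {P, R}: total = 953
  {R, S}: total = 1474
  {Q, R}: total = 1717
  {P, S}: total = 1726
  {P, Q}: total = 1793
  {Q, S}: total = 2721
Best pair: {P, R} with total 953.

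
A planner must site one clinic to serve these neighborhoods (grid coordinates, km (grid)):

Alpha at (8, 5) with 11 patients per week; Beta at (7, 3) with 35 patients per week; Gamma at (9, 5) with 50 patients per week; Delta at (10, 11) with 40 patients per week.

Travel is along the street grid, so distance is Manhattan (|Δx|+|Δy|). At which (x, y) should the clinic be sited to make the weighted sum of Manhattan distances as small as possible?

(9, 5)

Manhattan distance separates: Σwᵢ(|x−xᵢ|+|y−yᵢ|) = Σwᵢ|x−xᵢ| + Σwᵢ|y−yᵢ|, so x and y are optimised independently as 1-D weighted medians.
Total weight W = 136; half = 68.
x-coordinate, sorted with cumulative weight:
  x=7 (Beta, w=35) cum 35
  x=8 (Alpha, w=11) cum 46
  x=9 (Gamma, w=50) cum 96  ← median
  x=10 (Delta, w=40) cum 136
⇒ x* = 9
y-coordinate, sorted with cumulative weight:
  y=3 (Beta, w=35) cum 35
  y=5 (Alpha, w=11) cum 46
  y=5 (Gamma, w=50) cum 96  ← median
  y=11 (Delta, w=40) cum 136
⇒ y* = 5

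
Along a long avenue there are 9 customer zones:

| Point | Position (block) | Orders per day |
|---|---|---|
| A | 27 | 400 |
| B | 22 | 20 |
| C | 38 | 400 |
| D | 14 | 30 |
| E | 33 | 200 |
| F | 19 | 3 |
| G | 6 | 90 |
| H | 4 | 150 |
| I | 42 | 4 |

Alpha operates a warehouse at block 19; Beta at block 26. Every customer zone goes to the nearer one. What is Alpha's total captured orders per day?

The indifferent point is the midpoint (19+26)/2 = 22.5; customer zones left of it (closer to Alpha at 19) go to Alpha, those right go to Beta.
  H at 4 (w=150) → Alpha
  G at 6 (w=90) → Alpha
  D at 14 (w=30) → Alpha
  F at 19 (w=3) → Alpha
  B at 22 (w=20) → Alpha
  A at 27 (w=400) → Beta
  E at 33 (w=200) → Beta
  C at 38 (w=400) → Beta
  I at 42 (w=4) → Beta
Alpha captures 293; Beta captures 1004.

293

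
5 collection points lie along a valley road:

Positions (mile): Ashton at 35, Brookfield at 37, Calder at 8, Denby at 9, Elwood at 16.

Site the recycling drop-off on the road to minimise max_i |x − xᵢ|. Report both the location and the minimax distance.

location 22.5, max distance 14.5

The 1-center on a line is the midpoint of the two extreme points: leftmost at 8, rightmost at 37.
Optimal location = (8 + 37)/2 = 22.5; maximum distance = (37 − 8)/2 = 14.5.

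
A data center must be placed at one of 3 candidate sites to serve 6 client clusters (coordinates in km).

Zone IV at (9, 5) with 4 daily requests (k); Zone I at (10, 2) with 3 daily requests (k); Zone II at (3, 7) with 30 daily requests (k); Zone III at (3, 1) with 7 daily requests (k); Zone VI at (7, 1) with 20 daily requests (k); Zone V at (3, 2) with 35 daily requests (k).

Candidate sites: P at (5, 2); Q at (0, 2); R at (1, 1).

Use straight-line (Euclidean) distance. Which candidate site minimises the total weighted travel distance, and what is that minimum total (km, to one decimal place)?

P, total 326.9 km

Total weighted distance at each candidate:
  P (5, 2): total = 326.9
  Q (0, 2): total = 511.4
  R (1, 1): total = 464.9
Minimum is at P with total 326.9 km.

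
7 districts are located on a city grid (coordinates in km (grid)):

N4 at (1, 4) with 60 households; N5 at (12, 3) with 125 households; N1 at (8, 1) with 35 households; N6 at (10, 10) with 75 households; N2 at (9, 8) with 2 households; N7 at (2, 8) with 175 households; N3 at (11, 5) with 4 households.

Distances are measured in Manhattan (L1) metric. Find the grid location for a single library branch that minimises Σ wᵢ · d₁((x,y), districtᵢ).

Manhattan distance separates: Σwᵢ(|x−xᵢ|+|y−yᵢ|) = Σwᵢ|x−xᵢ| + Σwᵢ|y−yᵢ|, so x and y are optimised independently as 1-D weighted medians.
Total weight W = 476; half = 238.
x-coordinate, sorted with cumulative weight:
  x=1 (N4, w=60) cum 60
  x=2 (N7, w=175) cum 235
  x=8 (N1, w=35) cum 270  ← median
  x=9 (N2, w=2) cum 272
  x=10 (N6, w=75) cum 347
  x=11 (N3, w=4) cum 351
  x=12 (N5, w=125) cum 476
⇒ x* = 8
y-coordinate, sorted with cumulative weight:
  y=1 (N1, w=35) cum 35
  y=3 (N5, w=125) cum 160
  y=4 (N4, w=60) cum 220
  y=5 (N3, w=4) cum 224
  y=8 (N2, w=2) cum 226
  y=8 (N7, w=175) cum 401  ← median
  y=10 (N6, w=75) cum 476
⇒ y* = 8

(8, 8)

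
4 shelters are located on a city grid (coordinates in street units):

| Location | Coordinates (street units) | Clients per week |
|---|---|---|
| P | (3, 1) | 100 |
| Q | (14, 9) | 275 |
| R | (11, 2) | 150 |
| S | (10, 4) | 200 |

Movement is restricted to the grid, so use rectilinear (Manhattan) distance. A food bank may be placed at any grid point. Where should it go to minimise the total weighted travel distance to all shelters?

(11, 4)

Manhattan distance separates: Σwᵢ(|x−xᵢ|+|y−yᵢ|) = Σwᵢ|x−xᵢ| + Σwᵢ|y−yᵢ|, so x and y are optimised independently as 1-D weighted medians.
Total weight W = 725; half = 362.5.
x-coordinate, sorted with cumulative weight:
  x=3 (P, w=100) cum 100
  x=10 (S, w=200) cum 300
  x=11 (R, w=150) cum 450  ← median
  x=14 (Q, w=275) cum 725
⇒ x* = 11
y-coordinate, sorted with cumulative weight:
  y=1 (P, w=100) cum 100
  y=2 (R, w=150) cum 250
  y=4 (S, w=200) cum 450  ← median
  y=9 (Q, w=275) cum 725
⇒ y* = 4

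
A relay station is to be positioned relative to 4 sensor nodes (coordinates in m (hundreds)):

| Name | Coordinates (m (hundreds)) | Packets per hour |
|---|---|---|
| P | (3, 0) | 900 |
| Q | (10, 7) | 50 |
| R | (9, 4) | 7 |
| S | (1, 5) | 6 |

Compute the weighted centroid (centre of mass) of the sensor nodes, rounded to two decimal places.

The minimiser of Σwᵢ‖p−pᵢ‖² is the weighted centroid p* = (Σwᵢpᵢ)/(Σwᵢ).
Σwᵢ = 963.
Σwᵢxᵢ = 900·3 + 50·10 + 7·9 + 6·1 = 3269.
Σwᵢyᵢ = 900·0 + 50·7 + 7·4 + 6·5 = 408.
x* = 3269/963 = 3.39, y* = 408/963 = 0.42.

(3.39, 0.42)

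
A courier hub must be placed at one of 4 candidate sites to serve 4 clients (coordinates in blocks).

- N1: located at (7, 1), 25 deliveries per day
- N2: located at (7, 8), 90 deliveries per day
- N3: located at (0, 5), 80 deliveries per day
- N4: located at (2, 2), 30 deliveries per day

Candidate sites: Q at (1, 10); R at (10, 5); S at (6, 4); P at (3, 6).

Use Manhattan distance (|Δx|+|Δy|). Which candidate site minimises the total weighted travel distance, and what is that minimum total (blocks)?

P, total 1235 blocks

Total weighted distance at each candidate:
  Q (1, 10): total = 1845
  R (10, 5): total = 1845
  S (6, 4): total = 1290
  P (3, 6): total = 1235
Minimum is at P with total 1235 blocks.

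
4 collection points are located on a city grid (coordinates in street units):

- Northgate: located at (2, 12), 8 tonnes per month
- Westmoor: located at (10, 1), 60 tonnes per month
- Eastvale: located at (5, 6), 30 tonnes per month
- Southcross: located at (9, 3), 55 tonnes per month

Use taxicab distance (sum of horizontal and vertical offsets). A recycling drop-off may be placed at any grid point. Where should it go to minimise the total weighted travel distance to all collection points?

(9, 3)

Manhattan distance separates: Σwᵢ(|x−xᵢ|+|y−yᵢ|) = Σwᵢ|x−xᵢ| + Σwᵢ|y−yᵢ|, so x and y are optimised independently as 1-D weighted medians.
Total weight W = 153; half = 76.5.
x-coordinate, sorted with cumulative weight:
  x=2 (Northgate, w=8) cum 8
  x=5 (Eastvale, w=30) cum 38
  x=9 (Southcross, w=55) cum 93  ← median
  x=10 (Westmoor, w=60) cum 153
⇒ x* = 9
y-coordinate, sorted with cumulative weight:
  y=1 (Westmoor, w=60) cum 60
  y=3 (Southcross, w=55) cum 115  ← median
  y=6 (Eastvale, w=30) cum 145
  y=12 (Northgate, w=8) cum 153
⇒ y* = 3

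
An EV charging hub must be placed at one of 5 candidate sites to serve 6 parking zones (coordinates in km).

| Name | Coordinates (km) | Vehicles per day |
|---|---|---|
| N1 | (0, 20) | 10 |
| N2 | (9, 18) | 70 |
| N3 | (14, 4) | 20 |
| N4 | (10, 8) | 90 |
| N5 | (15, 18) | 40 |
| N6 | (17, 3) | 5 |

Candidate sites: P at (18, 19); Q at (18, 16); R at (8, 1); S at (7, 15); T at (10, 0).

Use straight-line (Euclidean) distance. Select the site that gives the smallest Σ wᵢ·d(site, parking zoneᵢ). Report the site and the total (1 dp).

S, total 1704.5 km

Total weighted distance at each candidate:
  P (18, 19): total = 2555.4
  Q (18, 16): total = 2310.4
  R (8, 1): total = 2969.1
  S (7, 15): total = 1704.5
  T (10, 0): total = 3104.0
Minimum is at S with total 1704.5 km.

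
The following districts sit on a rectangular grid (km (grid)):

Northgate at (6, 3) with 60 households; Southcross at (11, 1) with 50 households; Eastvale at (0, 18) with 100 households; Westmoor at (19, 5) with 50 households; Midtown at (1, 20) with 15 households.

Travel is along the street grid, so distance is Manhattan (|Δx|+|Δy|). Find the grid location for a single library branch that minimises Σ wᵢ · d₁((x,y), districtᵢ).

(6, 5)

Manhattan distance separates: Σwᵢ(|x−xᵢ|+|y−yᵢ|) = Σwᵢ|x−xᵢ| + Σwᵢ|y−yᵢ|, so x and y are optimised independently as 1-D weighted medians.
Total weight W = 275; half = 137.5.
x-coordinate, sorted with cumulative weight:
  x=0 (Eastvale, w=100) cum 100
  x=1 (Midtown, w=15) cum 115
  x=6 (Northgate, w=60) cum 175  ← median
  x=11 (Southcross, w=50) cum 225
  x=19 (Westmoor, w=50) cum 275
⇒ x* = 6
y-coordinate, sorted with cumulative weight:
  y=1 (Southcross, w=50) cum 50
  y=3 (Northgate, w=60) cum 110
  y=5 (Westmoor, w=50) cum 160  ← median
  y=18 (Eastvale, w=100) cum 260
  y=20 (Midtown, w=15) cum 275
⇒ y* = 5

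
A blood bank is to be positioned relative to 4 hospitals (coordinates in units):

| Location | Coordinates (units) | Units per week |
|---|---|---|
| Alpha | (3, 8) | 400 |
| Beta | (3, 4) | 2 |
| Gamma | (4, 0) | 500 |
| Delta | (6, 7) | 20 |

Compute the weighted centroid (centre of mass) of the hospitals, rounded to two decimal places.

The minimiser of Σwᵢ‖p−pᵢ‖² is the weighted centroid p* = (Σwᵢpᵢ)/(Σwᵢ).
Σwᵢ = 922.
Σwᵢxᵢ = 400·3 + 2·3 + 500·4 + 20·6 = 3326.
Σwᵢyᵢ = 400·8 + 2·4 + 500·0 + 20·7 = 3348.
x* = 3326/922 = 3.61, y* = 3348/922 = 3.63.

(3.61, 3.63)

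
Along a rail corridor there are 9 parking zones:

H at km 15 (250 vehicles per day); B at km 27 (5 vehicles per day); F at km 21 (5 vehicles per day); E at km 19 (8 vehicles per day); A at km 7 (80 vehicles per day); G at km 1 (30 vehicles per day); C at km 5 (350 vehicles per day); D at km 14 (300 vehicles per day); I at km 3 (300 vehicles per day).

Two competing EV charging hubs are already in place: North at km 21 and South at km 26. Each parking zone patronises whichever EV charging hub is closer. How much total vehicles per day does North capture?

The indifferent point is the midpoint (21+26)/2 = 23.5; parking zones left of it (closer to North at 21) go to North, those right go to South.
  G at 1 (w=30) → North
  I at 3 (w=300) → North
  C at 5 (w=350) → North
  A at 7 (w=80) → North
  D at 14 (w=300) → North
  H at 15 (w=250) → North
  E at 19 (w=8) → North
  F at 21 (w=5) → North
  B at 27 (w=5) → South
North captures 1323; South captures 5.

1323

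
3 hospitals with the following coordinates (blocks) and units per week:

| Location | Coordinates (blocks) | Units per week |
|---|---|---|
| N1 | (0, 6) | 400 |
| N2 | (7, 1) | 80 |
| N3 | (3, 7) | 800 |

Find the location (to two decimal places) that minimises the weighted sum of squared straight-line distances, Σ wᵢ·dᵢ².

(2.31, 6.31)

The minimiser of Σwᵢ‖p−pᵢ‖² is the weighted centroid p* = (Σwᵢpᵢ)/(Σwᵢ).
Σwᵢ = 1280.
Σwᵢxᵢ = 400·0 + 80·7 + 800·3 = 2960.
Σwᵢyᵢ = 400·6 + 80·1 + 800·7 = 8080.
x* = 2960/1280 = 2.31, y* = 8080/1280 = 6.31.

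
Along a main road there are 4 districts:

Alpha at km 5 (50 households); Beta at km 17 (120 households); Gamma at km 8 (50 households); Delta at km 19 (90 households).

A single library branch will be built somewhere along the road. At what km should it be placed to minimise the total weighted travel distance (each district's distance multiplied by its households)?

x = 17

For a sum of weighted absolute distances on a line, the optimum is the weighted median (not the mean). Total weight W = 310; half-weight = 155.
Sort by position and accumulate weight:
  km 5 (Alpha, w=50) → cum 50
  km 8 (Gamma, w=50) → cum 100
  km 17 (Beta, w=120) → cum 220  ≥ 155 → median here
  km 19 (Delta, w=90) → cum 310
Optimal location: km 17.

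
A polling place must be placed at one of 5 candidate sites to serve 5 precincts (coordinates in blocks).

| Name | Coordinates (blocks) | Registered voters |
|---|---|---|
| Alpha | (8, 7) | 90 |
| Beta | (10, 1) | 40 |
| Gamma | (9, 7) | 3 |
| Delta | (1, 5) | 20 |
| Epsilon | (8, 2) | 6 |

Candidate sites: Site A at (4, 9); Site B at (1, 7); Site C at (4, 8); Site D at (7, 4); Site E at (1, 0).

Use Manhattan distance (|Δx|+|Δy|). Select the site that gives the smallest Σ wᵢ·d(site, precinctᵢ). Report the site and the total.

Site D, total 773 blocks

Total weighted distance at each candidate:
  Site A (4, 9): total = 1327
  Site B (1, 7): total = 1366
  Site C (4, 8): total = 1168
  Site D (7, 4): total = 773
  Site E (1, 0): total = 1859
Minimum is at Site D with total 773 blocks.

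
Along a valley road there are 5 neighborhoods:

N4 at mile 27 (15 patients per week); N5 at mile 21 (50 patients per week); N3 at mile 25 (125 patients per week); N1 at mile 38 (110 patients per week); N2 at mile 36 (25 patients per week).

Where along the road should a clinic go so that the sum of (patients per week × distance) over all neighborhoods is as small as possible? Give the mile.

For a sum of weighted absolute distances on a line, the optimum is the weighted median (not the mean). Total weight W = 325; half-weight = 162.5.
Sort by position and accumulate weight:
  mile 21 (N5, w=50) → cum 50
  mile 25 (N3, w=125) → cum 175  ≥ 162.5 → median here
  mile 27 (N4, w=15) → cum 190
  mile 36 (N2, w=25) → cum 215
  mile 38 (N1, w=110) → cum 325
Optimal location: mile 25.

x = 25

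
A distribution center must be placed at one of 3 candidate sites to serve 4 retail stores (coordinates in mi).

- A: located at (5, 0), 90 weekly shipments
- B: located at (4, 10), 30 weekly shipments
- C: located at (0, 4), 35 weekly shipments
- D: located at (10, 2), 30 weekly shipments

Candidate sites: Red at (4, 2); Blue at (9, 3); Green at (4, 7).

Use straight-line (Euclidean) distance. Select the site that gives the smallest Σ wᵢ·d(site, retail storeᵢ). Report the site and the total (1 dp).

Red, total 777.8 mi

Total weighted distance at each candidate:
  Red (4, 2): total = 777.8
  Blue (9, 3): total = 1067.4
  Green (4, 7): total = 1135.7
Minimum is at Red with total 777.8 mi.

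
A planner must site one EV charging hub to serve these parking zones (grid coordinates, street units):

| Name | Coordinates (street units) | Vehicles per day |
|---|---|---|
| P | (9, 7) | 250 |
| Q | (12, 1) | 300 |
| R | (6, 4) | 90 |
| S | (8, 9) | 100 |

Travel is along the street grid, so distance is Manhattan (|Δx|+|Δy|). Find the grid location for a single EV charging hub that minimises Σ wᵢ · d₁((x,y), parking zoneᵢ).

(9, 4)

Manhattan distance separates: Σwᵢ(|x−xᵢ|+|y−yᵢ|) = Σwᵢ|x−xᵢ| + Σwᵢ|y−yᵢ|, so x and y are optimised independently as 1-D weighted medians.
Total weight W = 740; half = 370.
x-coordinate, sorted with cumulative weight:
  x=6 (R, w=90) cum 90
  x=8 (S, w=100) cum 190
  x=9 (P, w=250) cum 440  ← median
  x=12 (Q, w=300) cum 740
⇒ x* = 9
y-coordinate, sorted with cumulative weight:
  y=1 (Q, w=300) cum 300
  y=4 (R, w=90) cum 390  ← median
  y=7 (P, w=250) cum 640
  y=9 (S, w=100) cum 740
⇒ y* = 4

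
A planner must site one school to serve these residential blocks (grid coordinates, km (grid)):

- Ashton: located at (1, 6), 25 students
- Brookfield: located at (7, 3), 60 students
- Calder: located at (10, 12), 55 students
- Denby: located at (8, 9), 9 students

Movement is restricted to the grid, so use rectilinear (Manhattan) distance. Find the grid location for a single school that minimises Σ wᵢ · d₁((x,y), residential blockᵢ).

(7, 6)

Manhattan distance separates: Σwᵢ(|x−xᵢ|+|y−yᵢ|) = Σwᵢ|x−xᵢ| + Σwᵢ|y−yᵢ|, so x and y are optimised independently as 1-D weighted medians.
Total weight W = 149; half = 74.5.
x-coordinate, sorted with cumulative weight:
  x=1 (Ashton, w=25) cum 25
  x=7 (Brookfield, w=60) cum 85  ← median
  x=8 (Denby, w=9) cum 94
  x=10 (Calder, w=55) cum 149
⇒ x* = 7
y-coordinate, sorted with cumulative weight:
  y=3 (Brookfield, w=60) cum 60
  y=6 (Ashton, w=25) cum 85  ← median
  y=9 (Denby, w=9) cum 94
  y=12 (Calder, w=55) cum 149
⇒ y* = 6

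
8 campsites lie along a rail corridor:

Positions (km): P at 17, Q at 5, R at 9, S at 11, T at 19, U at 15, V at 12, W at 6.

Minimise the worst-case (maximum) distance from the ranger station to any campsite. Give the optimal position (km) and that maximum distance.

location 12, max distance 7

The 1-center on a line is the midpoint of the two extreme points: leftmost at 5, rightmost at 19.
Optimal location = (5 + 19)/2 = 12; maximum distance = (19 − 5)/2 = 7.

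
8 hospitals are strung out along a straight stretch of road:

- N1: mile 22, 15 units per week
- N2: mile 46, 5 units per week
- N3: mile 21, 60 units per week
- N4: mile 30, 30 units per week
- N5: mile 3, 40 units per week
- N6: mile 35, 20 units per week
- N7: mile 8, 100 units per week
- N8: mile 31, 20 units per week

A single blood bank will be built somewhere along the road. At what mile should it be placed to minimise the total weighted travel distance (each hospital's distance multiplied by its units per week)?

x = 21

For a sum of weighted absolute distances on a line, the optimum is the weighted median (not the mean). Total weight W = 290; half-weight = 145.
Sort by position and accumulate weight:
  mile 3 (N5, w=40) → cum 40
  mile 8 (N7, w=100) → cum 140
  mile 21 (N3, w=60) → cum 200  ≥ 145 → median here
  mile 22 (N1, w=15) → cum 215
  mile 30 (N4, w=30) → cum 245
  mile 31 (N8, w=20) → cum 265
  mile 35 (N6, w=20) → cum 285
  mile 46 (N2, w=5) → cum 290
Optimal location: mile 21.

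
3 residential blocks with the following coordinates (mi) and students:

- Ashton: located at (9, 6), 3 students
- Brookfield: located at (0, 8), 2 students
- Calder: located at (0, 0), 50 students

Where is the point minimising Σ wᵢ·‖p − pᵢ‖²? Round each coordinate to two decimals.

(0.49, 0.62)

The minimiser of Σwᵢ‖p−pᵢ‖² is the weighted centroid p* = (Σwᵢpᵢ)/(Σwᵢ).
Σwᵢ = 55.
Σwᵢxᵢ = 3·9 + 2·0 + 50·0 = 27.
Σwᵢyᵢ = 3·6 + 2·8 + 50·0 = 34.
x* = 27/55 = 0.49, y* = 34/55 = 0.62.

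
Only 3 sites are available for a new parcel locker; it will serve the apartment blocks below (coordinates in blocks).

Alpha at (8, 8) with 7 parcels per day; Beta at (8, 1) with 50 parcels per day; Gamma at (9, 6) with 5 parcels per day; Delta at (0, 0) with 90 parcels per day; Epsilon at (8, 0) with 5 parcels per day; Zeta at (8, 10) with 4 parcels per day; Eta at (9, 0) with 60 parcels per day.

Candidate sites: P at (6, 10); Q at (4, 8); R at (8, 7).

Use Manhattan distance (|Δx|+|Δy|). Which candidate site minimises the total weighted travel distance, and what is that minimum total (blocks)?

Total weighted distance at each candidate:
  P (6, 10): total = 2901
  Q (4, 8): total = 2557
  R (8, 7): total = 2194
Minimum is at R with total 2194 blocks.

R, total 2194 blocks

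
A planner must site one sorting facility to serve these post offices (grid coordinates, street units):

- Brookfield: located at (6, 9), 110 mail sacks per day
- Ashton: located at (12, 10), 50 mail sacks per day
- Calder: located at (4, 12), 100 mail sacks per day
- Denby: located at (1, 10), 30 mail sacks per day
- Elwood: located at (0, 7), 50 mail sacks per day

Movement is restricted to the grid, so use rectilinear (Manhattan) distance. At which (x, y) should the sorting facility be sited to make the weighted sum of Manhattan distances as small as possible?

Manhattan distance separates: Σwᵢ(|x−xᵢ|+|y−yᵢ|) = Σwᵢ|x−xᵢ| + Σwᵢ|y−yᵢ|, so x and y are optimised independently as 1-D weighted medians.
Total weight W = 340; half = 170.
x-coordinate, sorted with cumulative weight:
  x=0 (Elwood, w=50) cum 50
  x=1 (Denby, w=30) cum 80
  x=4 (Calder, w=100) cum 180  ← median
  x=6 (Brookfield, w=110) cum 290
  x=12 (Ashton, w=50) cum 340
⇒ x* = 4
y-coordinate, sorted with cumulative weight:
  y=7 (Elwood, w=50) cum 50
  y=9 (Brookfield, w=110) cum 160
  y=10 (Ashton, w=50) cum 210  ← median
  y=10 (Denby, w=30) cum 240
  y=12 (Calder, w=100) cum 340
⇒ y* = 10

(4, 10)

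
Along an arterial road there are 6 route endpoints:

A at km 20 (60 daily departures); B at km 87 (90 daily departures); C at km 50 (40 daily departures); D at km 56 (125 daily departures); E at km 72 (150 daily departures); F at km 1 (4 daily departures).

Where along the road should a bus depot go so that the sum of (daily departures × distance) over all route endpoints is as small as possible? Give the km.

For a sum of weighted absolute distances on a line, the optimum is the weighted median (not the mean). Total weight W = 469; half-weight = 234.5.
Sort by position and accumulate weight:
  km 1 (F, w=4) → cum 4
  km 20 (A, w=60) → cum 64
  km 50 (C, w=40) → cum 104
  km 56 (D, w=125) → cum 229
  km 72 (E, w=150) → cum 379  ≥ 234.5 → median here
  km 87 (B, w=90) → cum 469
Optimal location: km 72.

x = 72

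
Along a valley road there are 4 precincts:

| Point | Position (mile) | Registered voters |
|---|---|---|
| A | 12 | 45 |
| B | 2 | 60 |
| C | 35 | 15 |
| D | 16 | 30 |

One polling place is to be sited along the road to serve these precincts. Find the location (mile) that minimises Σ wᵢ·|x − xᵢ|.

For a sum of weighted absolute distances on a line, the optimum is the weighted median (not the mean). Total weight W = 150; half-weight = 75.
Sort by position and accumulate weight:
  mile 2 (B, w=60) → cum 60
  mile 12 (A, w=45) → cum 105  ≥ 75 → median here
  mile 16 (D, w=30) → cum 135
  mile 35 (C, w=15) → cum 150
Optimal location: mile 12.

x = 12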